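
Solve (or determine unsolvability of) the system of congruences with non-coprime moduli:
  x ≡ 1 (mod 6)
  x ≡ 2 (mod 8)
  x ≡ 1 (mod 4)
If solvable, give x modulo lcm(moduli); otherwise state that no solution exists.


Moduli 6, 8, 4 are not pairwise coprime, so CRT works modulo lcm(m_i) when all pairwise compatibility conditions hold.
Pairwise compatibility: gcd(m_i, m_j) must divide a_i - a_j for every pair.
Merge one congruence at a time:
  Start: x ≡ 1 (mod 6).
  Combine with x ≡ 2 (mod 8): gcd(6, 8) = 2, and 2 - 1 = 1 is NOT divisible by 2.
    ⇒ system is inconsistent (no integer solution).

No solution (the system is inconsistent).


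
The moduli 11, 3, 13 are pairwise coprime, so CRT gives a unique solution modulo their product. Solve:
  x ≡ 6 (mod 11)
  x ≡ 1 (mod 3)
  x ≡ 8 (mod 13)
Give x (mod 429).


Moduli 11, 3, 13 are pairwise coprime; by CRT there is a unique solution modulo M = 11 · 3 · 13 = 429.
Solve pairwise, accumulating the modulus:
  Start with x ≡ 6 (mod 11).
  Combine with x ≡ 1 (mod 3): since gcd(11, 3) = 1, we get a unique residue mod 33.
    Write x = 6 + 11·t and substitute into x ≡ 1 (mod 3): 11·t ≡ 1 − 6 = -5 (mod 3).
    Reduce coefficients mod 3: 2·t ≡ 1 (mod 3).
    The inverse of 2 mod 3 is 2 (since 2·2 = 4 = 1·3 + 1), so t ≡ 2·1 = 2 ≡ 2 (mod 3).
    Then x = 6 + 11·2 = 28, valid modulo lcm(11, 3) = 33: x ≡ 28 (mod 33).
  Combine with x ≡ 8 (mod 13): since gcd(33, 13) = 1, we get a unique residue mod 429.
    Write x = 28 + 33·t and substitute into x ≡ 8 (mod 13): 33·t ≡ 8 − 28 = -20 (mod 13).
    Reduce coefficients mod 13: 7·t ≡ 6 (mod 13).
    The inverse of 7 mod 13 is 2 (since 7·2 = 14 = 1·13 + 1), so t ≡ 2·6 = 12 ≡ 12 (mod 13).
    Then x = 28 + 33·12 = 424, valid modulo lcm(33, 13) = 429: x ≡ 424 (mod 429).
Verify: 424 mod 11 = 6 ✓, 424 mod 3 = 1 ✓, 424 mod 13 = 8 ✓.

x ≡ 424 (mod 429).


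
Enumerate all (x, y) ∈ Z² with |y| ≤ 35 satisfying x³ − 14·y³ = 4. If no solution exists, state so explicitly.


The equation is x³ - 14y³ = 4. For fixed y, x³ = 14·y³ + 4, so a solution requires the RHS to be a perfect cube.
Strategy: iterate y from -35 to 35, compute RHS = 14·y³ + 4, and check whether it is a (positive or negative) perfect cube.
Check small values of y:
  y = 0: RHS = 4 is not a perfect cube.
  y = 1: RHS = 18 is not a perfect cube.
  y = -1: RHS = -10 is not a perfect cube.
  y = 2: RHS = 116 is not a perfect cube.
  y = -2: RHS = -108 is not a perfect cube.
  y = 3: RHS = 382 is not a perfect cube.
  y = -3: RHS = -374 is not a perfect cube.
Continuing the search up to |y| = 35 finds no solutions either.
No (x, y) in the scanned range satisfies the equation.

No integer solutions with |y| ≤ 35.


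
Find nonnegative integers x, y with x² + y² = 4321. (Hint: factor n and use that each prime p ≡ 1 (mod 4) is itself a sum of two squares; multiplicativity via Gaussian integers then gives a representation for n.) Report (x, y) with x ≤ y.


Step 1: Factor n = 4321 = 29 · 149.
Step 2: Check the mod-4 condition on each prime factor: 29 ≡ 1 (mod 4), exponent 1; 149 ≡ 1 (mod 4), exponent 1.
All primes ≡ 3 (mod 4) appear to even exponent (or don't appear), so by the two-squares theorem n IS expressible as a sum of two squares.
Step 3: Build a representation. Here n = 29 · 149 is a product of primes ≡ 1 (mod 4). Each prime p ≡ 1 (mod 4) is itself a sum of two squares; find a² by testing p − a² for a perfect square:
  29: 29 − 1² = 28, 29 − 2² = 25 = 5² ⇒ 29 = 2² + 5².
  149: 149 − 1² = 148, 149 − 2² = 145, 149 − 3² = 140, 149 − 4² = 133, 149 − 5² = 124, 149 − 6² = 113, 149 − 7² = 100 = 10² ⇒ 149 = 7² + 10².
  Combine using the Brahmagupta–Fibonacci identity (a² + b²)(c² + d²) = (ac − bd)² + (ad + bc)² = (ac + bd)² + (ad − bc)²:
  29 · 149 = 4321: from (2² + 5²)(7² + 10²), take (2·7 − 5·10, 2·10 + 5·7) = (14 − 50, 20 + 35) = (-36, 55); dropping signs (only squares matter) gives (36, 55); check 36² + 55² = 1296 + 3025 = 4321 ✓.
Step 4: Order so x ≤ y and verify: 36² + 55² = 1296 + 3025 = 4321 = n. ✓

n = 4321 = 36² + 55² (one valid representation with x ≤ y).


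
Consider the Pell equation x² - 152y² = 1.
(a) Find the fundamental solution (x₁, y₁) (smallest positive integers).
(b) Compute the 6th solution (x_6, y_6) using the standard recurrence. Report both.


Step 1: Find the fundamental solution (x₁, y₁) of x² - 152y² = 1.
  Expand √152 as a continued fraction. a₀ = ⌊√152⌋ = 12; iterate m_{k+1} = d_k·a_k − m_k, d_{k+1} = (152 − m_{k+1}²)/d_k, a_{k+1} = ⌊(a₀ + m_{k+1})/d_{k+1}⌋ (starting m₀ = 0, d₀ = 1), with convergents p_k = a_k·p_{k-1} + p_{k-2}, q_k = a_k·q_{k-1} + q_{k-2} (p₋₁ = 1, q₋₁ = 0):
  k = 0: a₀ = 12; p₀/q₀ = 12/1; p₀² − 152·q₀² = 144 − 152 = -8.
  k = 1: m = 12, d = 8, a = ⌊(12 + 12)/8⌋ = 3; p/q = (3·12 + 1)/(3·1 + 0) = 37/3; p² − 152·q² = 1369 − 1368 = 1.
  The first convergent with p² − 152·q² = 1 gives the fundamental solution (x₁, y₁) = (37, 3).
Step 2: Apply the recurrence (x_{n+1}, y_{n+1}) = (x₁x_n + 152y₁y_n, x₁y_n + y₁x_n) repeatedly.
  From (x_1, y_1) = (37, 3): x_2 = 37·37 + 152·3·3 = 2737; y_2 = 37·3 + 3·37 = 222.
  From (x_2, y_2) = (2737, 222): x_3 = 37·2737 + 152·3·222 = 202501; y_3 = 37·222 + 3·2737 = 16425.
  From (x_3, y_3) = (202501, 16425): x_4 = 37·202501 + 152·3·16425 = 14982337; y_4 = 37·16425 + 3·202501 = 1215228.
  From (x_4, y_4) = (14982337, 1215228): x_5 = 37·14982337 + 152·3·1215228 = 1108490437; y_5 = 37·1215228 + 3·14982337 = 89910447.
  From (x_5, y_5) = (1108490437, 89910447): x_6 = 37·1108490437 + 152·3·89910447 = 82013310001; y_6 = 37·89910447 + 3·1108490437 = 6652157850.
Step 3: Verify x_6² - 152·y_6² = 6726183017320126620001 - 6726183017320126620000 = 1 (should be 1). ✓

(x_1, y_1) = (37, 3); (x_6, y_6) = (82013310001, 6652157850).


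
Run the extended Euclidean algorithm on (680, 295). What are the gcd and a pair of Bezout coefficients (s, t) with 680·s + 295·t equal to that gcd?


Euclidean algorithm on (680, 295) — divide until remainder is 0:
  680 = 2 · 295 + 90
  295 = 3 · 90 + 25
  90 = 3 · 25 + 15
  25 = 1 · 15 + 10
  15 = 1 · 10 + 5
  10 = 2 · 5 + 0
gcd(680, 295) = 5.
Track Bezout coefficients alongside the remainders: start with r₀ = 680 = a·1 + b·0 (s = 1, t = 0) and r₁ = 295 = a·0 + b·1 (s = 0, t = 1); each new remainder r_{k+1} = r_{k-1} − q_k·r_k inherits s_{k+1} = s_{k-1} − q_k·s_k, t_{k+1} = t_{k-1} − q_k·t_k, so r_k = a·s_k + b·t_k at every step:
  q = 2: r = 90, s = 1 − 2·0 = 1, t = 0 − 2·1 = -2  (check: 680·1 + 295·(-2) = 90)
  q = 3: r = 25, s = 0 − 3·1 = -3, t = 1 − 3·(-2) = 7  (check: 680·(-3) + 295·7 = 25)
  q = 3: r = 15, s = 1 − 3·(-3) = 10, t = -2 − 3·7 = -23  (check: 680·10 + 295·(-23) = 15)
  q = 1: r = 10, s = -3 − 1·10 = -13, t = 7 − 1·(-23) = 30  (check: 680·(-13) + 295·30 = 10)
  q = 1: r = 5, s = 10 − 1·(-13) = 23, t = -23 − 1·30 = -53  (check: 680·23 + 295·(-53) = 5)
The row with r = 5 (the gcd) gives the Bezout coefficients s = 23, t = -53.
Result: 680 · (23) + 295 · (-53) = 5.

gcd(680, 295) = 5; s = 23, t = -53 (check: 680·23 + 295·(-53) = 5).


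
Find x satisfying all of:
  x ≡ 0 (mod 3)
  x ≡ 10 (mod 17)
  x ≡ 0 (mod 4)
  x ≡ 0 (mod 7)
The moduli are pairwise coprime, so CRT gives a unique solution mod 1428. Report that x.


Product of moduli M = 3 · 17 · 4 · 7 = 1428.
Merge one congruence at a time:
  Start: x ≡ 0 (mod 3).
  Combine with x ≡ 10 (mod 17); new modulus lcm = 51.
    Write x = 0 + 3·t and substitute into x ≡ 10 (mod 17): 3·t ≡ 10 − 0 = 10 (mod 17).
    The inverse of 3 mod 17 is 6 (since 3·6 = 18 = 1·17 + 1), so t ≡ 6·10 = 60 ≡ 9 (mod 17).
    Then x = 0 + 3·9 = 27, valid modulo lcm(3, 17) = 51: x ≡ 27 (mod 51).
  Combine with x ≡ 0 (mod 4); new modulus lcm = 204.
    Write x = 27 + 51·t and substitute into x ≡ 0 (mod 4): 51·t ≡ 0 − 27 = -27 (mod 4).
    Reduce coefficients mod 4: 3·t ≡ 1 (mod 4).
    The inverse of 3 mod 4 is 3 (since 3·3 = 9 = 2·4 + 1), so t ≡ 3·1 = 3 ≡ 3 (mod 4).
    Then x = 27 + 51·3 = 180, valid modulo lcm(51, 4) = 204: x ≡ 180 (mod 204).
  Combine with x ≡ 0 (mod 7); new modulus lcm = 1428.
    Write x = 180 + 204·t and substitute into x ≡ 0 (mod 7): 204·t ≡ 0 − 180 = -180 (mod 7).
    Reduce coefficients mod 7: 1·t ≡ 2 (mod 7).
    So t ≡ 2 (mod 7).
    Then x = 180 + 204·2 = 588, valid modulo lcm(204, 7) = 1428: x ≡ 588 (mod 1428).
Verify against each original: 588 mod 3 = 0, 588 mod 17 = 10, 588 mod 4 = 0, 588 mod 7 = 0.

x ≡ 588 (mod 1428).


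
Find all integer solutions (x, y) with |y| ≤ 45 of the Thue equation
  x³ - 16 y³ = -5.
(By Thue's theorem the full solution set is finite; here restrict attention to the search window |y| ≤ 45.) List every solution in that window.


The equation is x³ - 16y³ = -5. For fixed y, x³ = 16·y³ − 5, so a solution requires the RHS to be a perfect cube.
Strategy: iterate y from -45 to 45, compute RHS = 16·y³ − 5, and check whether it is a (positive or negative) perfect cube.
Check small values of y:
  y = 0: RHS = -5 is not a perfect cube.
  y = 1: RHS = 11 is not a perfect cube.
  y = -1: RHS = -21 is not a perfect cube.
  y = 2: RHS = 123 is not a perfect cube.
  y = -2: RHS = -133 is not a perfect cube.
  y = 3: RHS = 427 is not a perfect cube.
  y = -3: RHS = -437 is not a perfect cube.
Continuing the search up to |y| = 45 finds no solutions either.
No (x, y) in the scanned range satisfies the equation.

No integer solutions with |y| ≤ 45.


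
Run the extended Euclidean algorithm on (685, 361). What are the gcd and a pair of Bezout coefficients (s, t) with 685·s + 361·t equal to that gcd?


Euclidean algorithm on (685, 361) — divide until remainder is 0:
  685 = 1 · 361 + 324
  361 = 1 · 324 + 37
  324 = 8 · 37 + 28
  37 = 1 · 28 + 9
  28 = 3 · 9 + 1
  9 = 9 · 1 + 0
gcd(685, 361) = 1.
Track Bezout coefficients alongside the remainders: start with r₀ = 685 = a·1 + b·0 (s = 1, t = 0) and r₁ = 361 = a·0 + b·1 (s = 0, t = 1); each new remainder r_{k+1} = r_{k-1} − q_k·r_k inherits s_{k+1} = s_{k-1} − q_k·s_k, t_{k+1} = t_{k-1} − q_k·t_k, so r_k = a·s_k + b·t_k at every step:
  q = 1: r = 324, s = 1 − 1·0 = 1, t = 0 − 1·1 = -1  (check: 685·1 + 361·(-1) = 324)
  q = 1: r = 37, s = 0 − 1·1 = -1, t = 1 − 1·(-1) = 2  (check: 685·(-1) + 361·2 = 37)
  q = 8: r = 28, s = 1 − 8·(-1) = 9, t = -1 − 8·2 = -17  (check: 685·9 + 361·(-17) = 28)
  q = 1: r = 9, s = -1 − 1·9 = -10, t = 2 − 1·(-17) = 19  (check: 685·(-10) + 361·19 = 9)
  q = 3: r = 1, s = 9 − 3·(-10) = 39, t = -17 − 3·19 = -74  (check: 685·39 + 361·(-74) = 1)
The row with r = 1 (the gcd) gives the Bezout coefficients s = 39, t = -74.
Result: 685 · (39) + 361 · (-74) = 1.

gcd(685, 361) = 1; s = 39, t = -74 (check: 685·39 + 361·(-74) = 1).


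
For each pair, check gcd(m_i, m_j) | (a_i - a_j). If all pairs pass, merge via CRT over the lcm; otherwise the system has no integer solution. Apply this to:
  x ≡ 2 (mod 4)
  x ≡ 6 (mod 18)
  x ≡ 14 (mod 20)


Moduli 4, 18, 20 are not pairwise coprime, so CRT works modulo lcm(m_i) when all pairwise compatibility conditions hold.
Pairwise compatibility: gcd(m_i, m_j) must divide a_i - a_j for every pair.
Merge one congruence at a time:
  Start: x ≡ 2 (mod 4).
  Combine with x ≡ 6 (mod 18): gcd(4, 18) = 2; 6 - 2 = 4, which IS divisible by 2, so compatible.
    Write x = 2 + 4·t and substitute into x ≡ 6 (mod 18): 4·t ≡ 6 − 2 = 4 (mod 18).
    Divide the congruence (and modulus) by g = 2: 2·t ≡ 2 (mod 9).
    The inverse of 2 mod 9 is 5 (since 2·5 = 10 = 1·9 + 1), so t ≡ 5·2 = 10 ≡ 1 (mod 9).
    Then x = 2 + 4·1 = 6, valid modulo lcm(4, 18) = 36: x ≡ 6 (mod 36).
  Combine with x ≡ 14 (mod 20): gcd(36, 20) = 4; 14 - 6 = 8, which IS divisible by 4, so compatible.
    Write x = 6 + 36·t and substitute into x ≡ 14 (mod 20): 36·t ≡ 14 − 6 = 8 (mod 20).
    Divide the congruence (and modulus) by g = 4: 9·t ≡ 2 (mod 5).
    Reduce coefficients mod 5: 4·t ≡ 2 (mod 5).
    The inverse of 4 mod 5 is 4 (since 4·4 = 16 = 3·5 + 1), so t ≡ 4·2 = 8 ≡ 3 (mod 5).
    Then x = 6 + 36·3 = 114, valid modulo lcm(36, 20) = 180: x ≡ 114 (mod 180).
Verify: 114 mod 4 = 2, 114 mod 18 = 6, 114 mod 20 = 14.

x ≡ 114 (mod 180).


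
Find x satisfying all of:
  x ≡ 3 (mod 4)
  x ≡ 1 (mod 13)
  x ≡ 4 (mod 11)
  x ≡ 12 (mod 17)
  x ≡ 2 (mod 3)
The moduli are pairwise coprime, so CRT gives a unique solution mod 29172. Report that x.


Product of moduli M = 4 · 13 · 11 · 17 · 3 = 29172.
Merge one congruence at a time:
  Start: x ≡ 3 (mod 4).
  Combine with x ≡ 1 (mod 13); new modulus lcm = 52.
    Write x = 3 + 4·t and substitute into x ≡ 1 (mod 13): 4·t ≡ 1 − 3 = -2 (mod 13).
    Reduce coefficients mod 13: 4·t ≡ 11 (mod 13).
    The inverse of 4 mod 13 is 10 (since 4·10 = 40 = 3·13 + 1), so t ≡ 10·11 = 110 ≡ 6 (mod 13).
    Then x = 3 + 4·6 = 27, valid modulo lcm(4, 13) = 52: x ≡ 27 (mod 52).
  Combine with x ≡ 4 (mod 11); new modulus lcm = 572.
    Write x = 27 + 52·t and substitute into x ≡ 4 (mod 11): 52·t ≡ 4 − 27 = -23 (mod 11).
    Reduce coefficients mod 11: 8·t ≡ 10 (mod 11).
    The inverse of 8 mod 11 is 7 (since 8·7 = 56 = 5·11 + 1), so t ≡ 7·10 = 70 ≡ 4 (mod 11).
    Then x = 27 + 52·4 = 235, valid modulo lcm(52, 11) = 572: x ≡ 235 (mod 572).
  Combine with x ≡ 12 (mod 17); new modulus lcm = 9724.
    Write x = 235 + 572·t and substitute into x ≡ 12 (mod 17): 572·t ≡ 12 − 235 = -223 (mod 17).
    Reduce coefficients mod 17: 11·t ≡ 15 (mod 17).
    The inverse of 11 mod 17 is 14 (since 11·14 = 154 = 9·17 + 1), so t ≡ 14·15 = 210 ≡ 6 (mod 17).
    Then x = 235 + 572·6 = 3667, valid modulo lcm(572, 17) = 9724: x ≡ 3667 (mod 9724).
  Combine with x ≡ 2 (mod 3); new modulus lcm = 29172.
    Write x = 3667 + 9724·t and substitute into x ≡ 2 (mod 3): 9724·t ≡ 2 − 3667 = -3665 (mod 3).
    Reduce coefficients mod 3: 1·t ≡ 1 (mod 3).
    So t ≡ 1 (mod 3).
    Then x = 3667 + 9724·1 = 13391, valid modulo lcm(9724, 3) = 29172: x ≡ 13391 (mod 29172).
Verify against each original: 13391 mod 4 = 3, 13391 mod 13 = 1, 13391 mod 11 = 4, 13391 mod 17 = 12, 13391 mod 3 = 2.

x ≡ 13391 (mod 29172).


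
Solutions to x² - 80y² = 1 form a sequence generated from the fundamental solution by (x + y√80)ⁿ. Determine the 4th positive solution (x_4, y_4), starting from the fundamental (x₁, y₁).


Step 1: Find the fundamental solution (x₁, y₁) of x² - 80y² = 1.
  Expand √80 as a continued fraction. a₀ = ⌊√80⌋ = 8; iterate m_{k+1} = d_k·a_k − m_k, d_{k+1} = (80 − m_{k+1}²)/d_k, a_{k+1} = ⌊(a₀ + m_{k+1})/d_{k+1}⌋ (starting m₀ = 0, d₀ = 1), with convergents p_k = a_k·p_{k-1} + p_{k-2}, q_k = a_k·q_{k-1} + q_{k-2} (p₋₁ = 1, q₋₁ = 0):
  k = 0: a₀ = 8; p₀/q₀ = 8/1; p₀² − 80·q₀² = 64 − 80 = -16.
  k = 1: m = 8, d = 16, a = ⌊(8 + 8)/16⌋ = 1; p/q = (1·8 + 1)/(1·1 + 0) = 9/1; p² − 80·q² = 81 − 80 = 1.
  The first convergent with p² − 80·q² = 1 gives the fundamental solution (x₁, y₁) = (9, 1).
Step 2: Apply the recurrence (x_{n+1}, y_{n+1}) = (x₁x_n + 80y₁y_n, x₁y_n + y₁x_n) repeatedly.
  From (x_1, y_1) = (9, 1): x_2 = 9·9 + 80·1·1 = 161; y_2 = 9·1 + 1·9 = 18.
  From (x_2, y_2) = (161, 18): x_3 = 9·161 + 80·1·18 = 2889; y_3 = 9·18 + 1·161 = 323.
  From (x_3, y_3) = (2889, 323): x_4 = 9·2889 + 80·1·323 = 51841; y_4 = 9·323 + 1·2889 = 5796.
Step 3: Verify x_4² - 80·y_4² = 2687489281 - 2687489280 = 1 (should be 1). ✓

(x_1, y_1) = (9, 1); (x_4, y_4) = (51841, 5796).


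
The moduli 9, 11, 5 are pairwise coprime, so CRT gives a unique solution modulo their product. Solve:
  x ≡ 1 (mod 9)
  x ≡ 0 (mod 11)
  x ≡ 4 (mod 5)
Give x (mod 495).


Moduli 9, 11, 5 are pairwise coprime; by CRT there is a unique solution modulo M = 9 · 11 · 5 = 495.
Solve pairwise, accumulating the modulus:
  Start with x ≡ 1 (mod 9).
  Combine with x ≡ 0 (mod 11): since gcd(9, 11) = 1, we get a unique residue mod 99.
    Write x = 1 + 9·t and substitute into x ≡ 0 (mod 11): 9·t ≡ 0 − 1 = -1 (mod 11).
    Reduce coefficients mod 11: 9·t ≡ 10 (mod 11).
    The inverse of 9 mod 11 is 5 (since 9·5 = 45 = 4·11 + 1), so t ≡ 5·10 = 50 ≡ 6 (mod 11).
    Then x = 1 + 9·6 = 55, valid modulo lcm(9, 11) = 99: x ≡ 55 (mod 99).
  Combine with x ≡ 4 (mod 5): since gcd(99, 5) = 1, we get a unique residue mod 495.
    Write x = 55 + 99·t and substitute into x ≡ 4 (mod 5): 99·t ≡ 4 − 55 = -51 (mod 5).
    Reduce coefficients mod 5: 4·t ≡ 4 (mod 5).
    The inverse of 4 mod 5 is 4 (since 4·4 = 16 = 3·5 + 1), so t ≡ 4·4 = 16 ≡ 1 (mod 5).
    Then x = 55 + 99·1 = 154, valid modulo lcm(99, 5) = 495: x ≡ 154 (mod 495).
Verify: 154 mod 9 = 1 ✓, 154 mod 11 = 0 ✓, 154 mod 5 = 4 ✓.

x ≡ 154 (mod 495).


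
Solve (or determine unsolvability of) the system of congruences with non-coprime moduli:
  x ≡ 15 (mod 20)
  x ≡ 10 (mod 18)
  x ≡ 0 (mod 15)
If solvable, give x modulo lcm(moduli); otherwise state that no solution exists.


Moduli 20, 18, 15 are not pairwise coprime, so CRT works modulo lcm(m_i) when all pairwise compatibility conditions hold.
Pairwise compatibility: gcd(m_i, m_j) must divide a_i - a_j for every pair.
Merge one congruence at a time:
  Start: x ≡ 15 (mod 20).
  Combine with x ≡ 10 (mod 18): gcd(20, 18) = 2, and 10 - 15 = -5 is NOT divisible by 2.
    ⇒ system is inconsistent (no integer solution).

No solution (the system is inconsistent).


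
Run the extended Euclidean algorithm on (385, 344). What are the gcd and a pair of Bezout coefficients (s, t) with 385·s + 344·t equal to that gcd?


Euclidean algorithm on (385, 344) — divide until remainder is 0:
  385 = 1 · 344 + 41
  344 = 8 · 41 + 16
  41 = 2 · 16 + 9
  16 = 1 · 9 + 7
  9 = 1 · 7 + 2
  7 = 3 · 2 + 1
  2 = 2 · 1 + 0
gcd(385, 344) = 1.
Track Bezout coefficients alongside the remainders: start with r₀ = 385 = a·1 + b·0 (s = 1, t = 0) and r₁ = 344 = a·0 + b·1 (s = 0, t = 1); each new remainder r_{k+1} = r_{k-1} − q_k·r_k inherits s_{k+1} = s_{k-1} − q_k·s_k, t_{k+1} = t_{k-1} − q_k·t_k, so r_k = a·s_k + b·t_k at every step:
  q = 1: r = 41, s = 1 − 1·0 = 1, t = 0 − 1·1 = -1  (check: 385·1 + 344·(-1) = 41)
  q = 8: r = 16, s = 0 − 8·1 = -8, t = 1 − 8·(-1) = 9  (check: 385·(-8) + 344·9 = 16)
  q = 2: r = 9, s = 1 − 2·(-8) = 17, t = -1 − 2·9 = -19  (check: 385·17 + 344·(-19) = 9)
  q = 1: r = 7, s = -8 − 1·17 = -25, t = 9 − 1·(-19) = 28  (check: 385·(-25) + 344·28 = 7)
  q = 1: r = 2, s = 17 − 1·(-25) = 42, t = -19 − 1·28 = -47  (check: 385·42 + 344·(-47) = 2)
  q = 3: r = 1, s = -25 − 3·42 = -151, t = 28 − 3·(-47) = 169  (check: 385·(-151) + 344·169 = 1)
The row with r = 1 (the gcd) gives the Bezout coefficients s = -151, t = 169.
Result: 385 · (-151) + 344 · (169) = 1.

gcd(385, 344) = 1; s = -151, t = 169 (check: 385·(-151) + 344·169 = 1).


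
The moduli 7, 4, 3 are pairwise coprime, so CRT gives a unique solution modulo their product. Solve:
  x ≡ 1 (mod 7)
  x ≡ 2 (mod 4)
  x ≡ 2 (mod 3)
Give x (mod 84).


Moduli 7, 4, 3 are pairwise coprime; by CRT there is a unique solution modulo M = 7 · 4 · 3 = 84.
Solve pairwise, accumulating the modulus:
  Start with x ≡ 1 (mod 7).
  Combine with x ≡ 2 (mod 4): since gcd(7, 4) = 1, we get a unique residue mod 28.
    Write x = 1 + 7·t and substitute into x ≡ 2 (mod 4): 7·t ≡ 2 − 1 = 1 (mod 4).
    Reduce coefficients mod 4: 3·t ≡ 1 (mod 4).
    The inverse of 3 mod 4 is 3 (since 3·3 = 9 = 2·4 + 1), so t ≡ 3·1 = 3 ≡ 3 (mod 4).
    Then x = 1 + 7·3 = 22, valid modulo lcm(7, 4) = 28: x ≡ 22 (mod 28).
  Combine with x ≡ 2 (mod 3): since gcd(28, 3) = 1, we get a unique residue mod 84.
    Write x = 22 + 28·t and substitute into x ≡ 2 (mod 3): 28·t ≡ 2 − 22 = -20 (mod 3).
    Reduce coefficients mod 3: 1·t ≡ 1 (mod 3).
    So t ≡ 1 (mod 3).
    Then x = 22 + 28·1 = 50, valid modulo lcm(28, 3) = 84: x ≡ 50 (mod 84).
Verify: 50 mod 7 = 1 ✓, 50 mod 4 = 2 ✓, 50 mod 3 = 2 ✓.

x ≡ 50 (mod 84).


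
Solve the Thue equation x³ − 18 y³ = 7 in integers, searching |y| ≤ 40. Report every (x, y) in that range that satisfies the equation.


The equation is x³ - 18y³ = 7. For fixed y, x³ = 18·y³ + 7, so a solution requires the RHS to be a perfect cube.
Strategy: iterate y from -40 to 40, compute RHS = 18·y³ + 7, and check whether it is a (positive or negative) perfect cube.
Check small values of y:
  y = 0: RHS = 7 is not a perfect cube.
  y = 1: RHS = 25 is not a perfect cube.
  y = -1: RHS = -11 is not a perfect cube.
  y = 2: RHS = 151 is not a perfect cube.
  y = -2: RHS = -137 is not a perfect cube.
  y = 3: RHS = 493 is not a perfect cube.
  y = -3: RHS = -479 is not a perfect cube.
Continuing the search up to |y| = 40 finds no solutions either.
No (x, y) in the scanned range satisfies the equation.

No integer solutions with |y| ≤ 40.


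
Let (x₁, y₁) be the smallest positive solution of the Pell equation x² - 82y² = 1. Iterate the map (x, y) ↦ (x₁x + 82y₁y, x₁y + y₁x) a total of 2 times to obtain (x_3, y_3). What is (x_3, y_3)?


Step 1: Find the fundamental solution (x₁, y₁) of x² - 82y² = 1.
  Expand √82 as a continued fraction. a₀ = ⌊√82⌋ = 9; iterate m_{k+1} = d_k·a_k − m_k, d_{k+1} = (82 − m_{k+1}²)/d_k, a_{k+1} = ⌊(a₀ + m_{k+1})/d_{k+1}⌋ (starting m₀ = 0, d₀ = 1), with convergents p_k = a_k·p_{k-1} + p_{k-2}, q_k = a_k·q_{k-1} + q_{k-2} (p₋₁ = 1, q₋₁ = 0):
  k = 0: a₀ = 9; p₀/q₀ = 9/1; p₀² − 82·q₀² = 81 − 82 = -1.
  k = 1: m = 9, d = 1, a = ⌊(9 + 9)/1⌋ = 18; p/q = (18·9 + 1)/(18·1 + 0) = 163/18; p² − 82·q² = 26569 − 26568 = 1.
  The first convergent with p² − 82·q² = 1 gives the fundamental solution (x₁, y₁) = (163, 18).
Step 2: Apply the recurrence (x_{n+1}, y_{n+1}) = (x₁x_n + 82y₁y_n, x₁y_n + y₁x_n) repeatedly.
  From (x_1, y_1) = (163, 18): x_2 = 163·163 + 82·18·18 = 53137; y_2 = 163·18 + 18·163 = 5868.
  From (x_2, y_2) = (53137, 5868): x_3 = 163·53137 + 82·18·5868 = 17322499; y_3 = 163·5868 + 18·53137 = 1912950.
Step 3: Verify x_3² - 82·y_3² = 300068971605001 - 300068971605000 = 1 (should be 1). ✓

(x_1, y_1) = (163, 18); (x_3, y_3) = (17322499, 1912950).


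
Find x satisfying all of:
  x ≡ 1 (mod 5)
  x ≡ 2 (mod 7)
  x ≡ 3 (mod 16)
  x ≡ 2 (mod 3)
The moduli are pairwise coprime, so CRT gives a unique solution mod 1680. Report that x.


Product of moduli M = 5 · 7 · 16 · 3 = 1680.
Merge one congruence at a time:
  Start: x ≡ 1 (mod 5).
  Combine with x ≡ 2 (mod 7); new modulus lcm = 35.
    Write x = 1 + 5·t and substitute into x ≡ 2 (mod 7): 5·t ≡ 2 − 1 = 1 (mod 7).
    The inverse of 5 mod 7 is 3 (since 5·3 = 15 = 2·7 + 1), so t ≡ 3·1 = 3 ≡ 3 (mod 7).
    Then x = 1 + 5·3 = 16, valid modulo lcm(5, 7) = 35: x ≡ 16 (mod 35).
  Combine with x ≡ 3 (mod 16); new modulus lcm = 560.
    Write x = 16 + 35·t and substitute into x ≡ 3 (mod 16): 35·t ≡ 3 − 16 = -13 (mod 16).
    Reduce coefficients mod 16: 3·t ≡ 3 (mod 16).
    The inverse of 3 mod 16 is 11 (since 3·11 = 33 = 2·16 + 1), so t ≡ 11·3 = 33 ≡ 1 (mod 16).
    Then x = 16 + 35·1 = 51, valid modulo lcm(35, 16) = 560: x ≡ 51 (mod 560).
  Combine with x ≡ 2 (mod 3); new modulus lcm = 1680.
    Write x = 51 + 560·t and substitute into x ≡ 2 (mod 3): 560·t ≡ 2 − 51 = -49 (mod 3).
    Reduce coefficients mod 3: 2·t ≡ 2 (mod 3).
    The inverse of 2 mod 3 is 2 (since 2·2 = 4 = 1·3 + 1), so t ≡ 2·2 = 4 ≡ 1 (mod 3).
    Then x = 51 + 560·1 = 611, valid modulo lcm(560, 3) = 1680: x ≡ 611 (mod 1680).
Verify against each original: 611 mod 5 = 1, 611 mod 7 = 2, 611 mod 16 = 3, 611 mod 3 = 2.

x ≡ 611 (mod 1680).


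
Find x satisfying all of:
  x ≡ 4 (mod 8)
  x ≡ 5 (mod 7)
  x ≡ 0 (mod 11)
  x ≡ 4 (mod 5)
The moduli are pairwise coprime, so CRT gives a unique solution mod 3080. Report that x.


Product of moduli M = 8 · 7 · 11 · 5 = 3080.
Merge one congruence at a time:
  Start: x ≡ 4 (mod 8).
  Combine with x ≡ 5 (mod 7); new modulus lcm = 56.
    Write x = 4 + 8·t and substitute into x ≡ 5 (mod 7): 8·t ≡ 5 − 4 = 1 (mod 7).
    Reduce coefficients mod 7: 1·t ≡ 1 (mod 7).
    So t ≡ 1 (mod 7).
    Then x = 4 + 8·1 = 12, valid modulo lcm(8, 7) = 56: x ≡ 12 (mod 56).
  Combine with x ≡ 0 (mod 11); new modulus lcm = 616.
    Write x = 12 + 56·t and substitute into x ≡ 0 (mod 11): 56·t ≡ 0 − 12 = -12 (mod 11).
    Reduce coefficients mod 11: 1·t ≡ 10 (mod 11).
    So t ≡ 10 (mod 11).
    Then x = 12 + 56·10 = 572, valid modulo lcm(56, 11) = 616: x ≡ 572 (mod 616).
  Combine with x ≡ 4 (mod 5); new modulus lcm = 3080.
    Write x = 572 + 616·t and substitute into x ≡ 4 (mod 5): 616·t ≡ 4 − 572 = -568 (mod 5).
    Reduce coefficients mod 5: 1·t ≡ 2 (mod 5).
    So t ≡ 2 (mod 5).
    Then x = 572 + 616·2 = 1804, valid modulo lcm(616, 5) = 3080: x ≡ 1804 (mod 3080).
Verify against each original: 1804 mod 8 = 4, 1804 mod 7 = 5, 1804 mod 11 = 0, 1804 mod 5 = 4.

x ≡ 1804 (mod 3080).


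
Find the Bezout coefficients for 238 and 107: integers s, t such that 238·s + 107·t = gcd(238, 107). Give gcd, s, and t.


Euclidean algorithm on (238, 107) — divide until remainder is 0:
  238 = 2 · 107 + 24
  107 = 4 · 24 + 11
  24 = 2 · 11 + 2
  11 = 5 · 2 + 1
  2 = 2 · 1 + 0
gcd(238, 107) = 1.
Track Bezout coefficients alongside the remainders: start with r₀ = 238 = a·1 + b·0 (s = 1, t = 0) and r₁ = 107 = a·0 + b·1 (s = 0, t = 1); each new remainder r_{k+1} = r_{k-1} − q_k·r_k inherits s_{k+1} = s_{k-1} − q_k·s_k, t_{k+1} = t_{k-1} − q_k·t_k, so r_k = a·s_k + b·t_k at every step:
  q = 2: r = 24, s = 1 − 2·0 = 1, t = 0 − 2·1 = -2  (check: 238·1 + 107·(-2) = 24)
  q = 4: r = 11, s = 0 − 4·1 = -4, t = 1 − 4·(-2) = 9  (check: 238·(-4) + 107·9 = 11)
  q = 2: r = 2, s = 1 − 2·(-4) = 9, t = -2 − 2·9 = -20  (check: 238·9 + 107·(-20) = 2)
  q = 5: r = 1, s = -4 − 5·9 = -49, t = 9 − 5·(-20) = 109  (check: 238·(-49) + 107·109 = 1)
The row with r = 1 (the gcd) gives the Bezout coefficients s = -49, t = 109.
Result: 238 · (-49) + 107 · (109) = 1.

gcd(238, 107) = 1; s = -49, t = 109 (check: 238·(-49) + 107·109 = 1).


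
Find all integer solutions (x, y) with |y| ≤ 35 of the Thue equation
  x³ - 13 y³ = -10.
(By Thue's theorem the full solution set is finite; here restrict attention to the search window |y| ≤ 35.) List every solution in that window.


The equation is x³ - 13y³ = -10. For fixed y, x³ = 13·y³ − 10, so a solution requires the RHS to be a perfect cube.
Strategy: iterate y from -35 to 35, compute RHS = 13·y³ − 10, and check whether it is a (positive or negative) perfect cube.
Check small values of y:
  y = 0: RHS = -10 is not a perfect cube.
  y = 1: RHS = 3 is not a perfect cube.
  y = -1: RHS = -23 is not a perfect cube.
  y = 2: RHS = 94 is not a perfect cube.
  y = -2: RHS = -114 is not a perfect cube.
  y = 3: RHS = 341 is not a perfect cube.
  y = -3: RHS = -361 is not a perfect cube.
Continuing the search up to |y| = 35 finds no solutions either.
No (x, y) in the scanned range satisfies the equation.

No integer solutions with |y| ≤ 35.


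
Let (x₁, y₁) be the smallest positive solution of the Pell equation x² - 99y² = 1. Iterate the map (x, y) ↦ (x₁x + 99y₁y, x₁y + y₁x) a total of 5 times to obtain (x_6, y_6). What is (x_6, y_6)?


Step 1: Find the fundamental solution (x₁, y₁) of x² - 99y² = 1.
  Expand √99 as a continued fraction. a₀ = ⌊√99⌋ = 9; iterate m_{k+1} = d_k·a_k − m_k, d_{k+1} = (99 − m_{k+1}²)/d_k, a_{k+1} = ⌊(a₀ + m_{k+1})/d_{k+1}⌋ (starting m₀ = 0, d₀ = 1), with convergents p_k = a_k·p_{k-1} + p_{k-2}, q_k = a_k·q_{k-1} + q_{k-2} (p₋₁ = 1, q₋₁ = 0):
  k = 0: a₀ = 9; p₀/q₀ = 9/1; p₀² − 99·q₀² = 81 − 99 = -18.
  k = 1: m = 9, d = 18, a = ⌊(9 + 9)/18⌋ = 1; p/q = (1·9 + 1)/(1·1 + 0) = 10/1; p² − 99·q² = 100 − 99 = 1.
  The first convergent with p² − 99·q² = 1 gives the fundamental solution (x₁, y₁) = (10, 1).
Step 2: Apply the recurrence (x_{n+1}, y_{n+1}) = (x₁x_n + 99y₁y_n, x₁y_n + y₁x_n) repeatedly.
  From (x_1, y_1) = (10, 1): x_2 = 10·10 + 99·1·1 = 199; y_2 = 10·1 + 1·10 = 20.
  From (x_2, y_2) = (199, 20): x_3 = 10·199 + 99·1·20 = 3970; y_3 = 10·20 + 1·199 = 399.
  From (x_3, y_3) = (3970, 399): x_4 = 10·3970 + 99·1·399 = 79201; y_4 = 10·399 + 1·3970 = 7960.
  From (x_4, y_4) = (79201, 7960): x_5 = 10·79201 + 99·1·7960 = 1580050; y_5 = 10·7960 + 1·79201 = 158801.
  From (x_5, y_5) = (1580050, 158801): x_6 = 10·1580050 + 99·1·158801 = 31521799; y_6 = 10·158801 + 1·1580050 = 3168060.
Step 3: Verify x_6² - 99·y_6² = 993623812196401 - 993623812196400 = 1 (should be 1). ✓

(x_1, y_1) = (10, 1); (x_6, y_6) = (31521799, 3168060).


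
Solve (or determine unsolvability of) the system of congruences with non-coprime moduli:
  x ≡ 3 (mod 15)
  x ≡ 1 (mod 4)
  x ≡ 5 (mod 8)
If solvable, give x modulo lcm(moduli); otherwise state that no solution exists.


Moduli 15, 4, 8 are not pairwise coprime, so CRT works modulo lcm(m_i) when all pairwise compatibility conditions hold.
Pairwise compatibility: gcd(m_i, m_j) must divide a_i - a_j for every pair.
Merge one congruence at a time:
  Start: x ≡ 3 (mod 15).
  Combine with x ≡ 1 (mod 4): gcd(15, 4) = 1; 1 - 3 = -2, which IS divisible by 1, so compatible.
    Write x = 3 + 15·t and substitute into x ≡ 1 (mod 4): 15·t ≡ 1 − 3 = -2 (mod 4).
    Reduce coefficients mod 4: 3·t ≡ 2 (mod 4).
    The inverse of 3 mod 4 is 3 (since 3·3 = 9 = 2·4 + 1), so t ≡ 3·2 = 6 ≡ 2 (mod 4).
    Then x = 3 + 15·2 = 33, valid modulo lcm(15, 4) = 60: x ≡ 33 (mod 60).
  Combine with x ≡ 5 (mod 8): gcd(60, 8) = 4; 5 - 33 = -28, which IS divisible by 4, so compatible.
    Write x = 33 + 60·t and substitute into x ≡ 5 (mod 8): 60·t ≡ 5 − 33 = -28 (mod 8).
    Divide the congruence (and modulus) by g = 4: 15·t ≡ -7 (mod 2).
    Reduce coefficients mod 2: 1·t ≡ 1 (mod 2).
    So t ≡ 1 (mod 2).
    Then x = 33 + 60·1 = 93, valid modulo lcm(60, 8) = 120: x ≡ 93 (mod 120).
Verify: 93 mod 15 = 3, 93 mod 4 = 1, 93 mod 8 = 5.

x ≡ 93 (mod 120).


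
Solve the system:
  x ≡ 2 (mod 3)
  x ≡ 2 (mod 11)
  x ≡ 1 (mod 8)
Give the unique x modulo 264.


Moduli 3, 11, 8 are pairwise coprime; by CRT there is a unique solution modulo M = 3 · 11 · 8 = 264.
Solve pairwise, accumulating the modulus:
  Start with x ≡ 2 (mod 3).
  Combine with x ≡ 2 (mod 11): since gcd(3, 11) = 1, we get a unique residue mod 33.
    Write x = 2 + 3·t and substitute into x ≡ 2 (mod 11): 3·t ≡ 2 − 2 = 0 (mod 11).
    The inverse of 3 mod 11 is 4 (since 3·4 = 12 = 1·11 + 1), so t ≡ 4·0 = 0 ≡ 0 (mod 11).
    Then x = 2 + 3·0 = 2, valid modulo lcm(3, 11) = 33: x ≡ 2 (mod 33).
  Combine with x ≡ 1 (mod 8): since gcd(33, 8) = 1, we get a unique residue mod 264.
    Write x = 2 + 33·t and substitute into x ≡ 1 (mod 8): 33·t ≡ 1 − 2 = -1 (mod 8).
    Reduce coefficients mod 8: 1·t ≡ 7 (mod 8).
    So t ≡ 7 (mod 8).
    Then x = 2 + 33·7 = 233, valid modulo lcm(33, 8) = 264: x ≡ 233 (mod 264).
Verify: 233 mod 3 = 2 ✓, 233 mod 11 = 2 ✓, 233 mod 8 = 1 ✓.

x ≡ 233 (mod 264).


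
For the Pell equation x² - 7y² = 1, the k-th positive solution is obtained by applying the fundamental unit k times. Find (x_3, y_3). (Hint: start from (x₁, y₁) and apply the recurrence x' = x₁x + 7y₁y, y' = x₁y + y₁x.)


Step 1: Find the fundamental solution (x₁, y₁) of x² - 7y² = 1.
  Expand √7 as a continued fraction. a₀ = ⌊√7⌋ = 2; iterate m_{k+1} = d_k·a_k − m_k, d_{k+1} = (7 − m_{k+1}²)/d_k, a_{k+1} = ⌊(a₀ + m_{k+1})/d_{k+1}⌋ (starting m₀ = 0, d₀ = 1), with convergents p_k = a_k·p_{k-1} + p_{k-2}, q_k = a_k·q_{k-1} + q_{k-2} (p₋₁ = 1, q₋₁ = 0):
  k = 0: a₀ = 2; p₀/q₀ = 2/1; p₀² − 7·q₀² = 4 − 7 = -3.
  k = 1: m = 2, d = 3, a = ⌊(2 + 2)/3⌋ = 1; p/q = (1·2 + 1)/(1·1 + 0) = 3/1; p² − 7·q² = 9 − 7 = 2.
  k = 2: m = 1, d = 2, a = ⌊(2 + 1)/2⌋ = 1; p/q = (1·3 + 2)/(1·1 + 1) = 5/2; p² − 7·q² = 25 − 28 = -3.
  k = 3: m = 1, d = 3, a = ⌊(2 + 1)/3⌋ = 1; p/q = (1·5 + 3)/(1·2 + 1) = 8/3; p² − 7·q² = 64 − 63 = 1.
  The first convergent with p² − 7·q² = 1 gives the fundamental solution (x₁, y₁) = (8, 3).
Step 2: Apply the recurrence (x_{n+1}, y_{n+1}) = (x₁x_n + 7y₁y_n, x₁y_n + y₁x_n) repeatedly.
  From (x_1, y_1) = (8, 3): x_2 = 8·8 + 7·3·3 = 127; y_2 = 8·3 + 3·8 = 48.
  From (x_2, y_2) = (127, 48): x_3 = 8·127 + 7·3·48 = 2024; y_3 = 8·48 + 3·127 = 765.
Step 3: Verify x_3² - 7·y_3² = 4096576 - 4096575 = 1 (should be 1). ✓

(x_1, y_1) = (8, 3); (x_3, y_3) = (2024, 765).


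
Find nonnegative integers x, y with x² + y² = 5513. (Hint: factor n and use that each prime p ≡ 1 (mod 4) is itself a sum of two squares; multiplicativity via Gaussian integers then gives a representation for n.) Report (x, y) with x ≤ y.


Step 1: Factor n = 5513 = 37 · 149.
Step 2: Check the mod-4 condition on each prime factor: 37 ≡ 1 (mod 4), exponent 1; 149 ≡ 1 (mod 4), exponent 1.
All primes ≡ 3 (mod 4) appear to even exponent (or don't appear), so by the two-squares theorem n IS expressible as a sum of two squares.
Step 3: Build a representation. Here n = 37 · 149 is a product of primes ≡ 1 (mod 4). Each prime p ≡ 1 (mod 4) is itself a sum of two squares; find a² by testing p − a² for a perfect square:
  37: 37 − 1² = 36 = 6² ⇒ 37 = 1² + 6².
  149: 149 − 1² = 148, 149 − 2² = 145, 149 − 3² = 140, 149 − 4² = 133, 149 − 5² = 124, 149 − 6² = 113, 149 − 7² = 100 = 10² ⇒ 149 = 7² + 10².
  Combine using the Brahmagupta–Fibonacci identity (a² + b²)(c² + d²) = (ac − bd)² + (ad + bc)² = (ac + bd)² + (ad − bc)²:
  37 · 149 = 5513: from (1² + 6²)(7² + 10²), take (1·7 − 6·10, 1·10 + 6·7) = (7 − 60, 10 + 42) = (-53, 52); dropping signs (only squares matter) gives (53, 52); check 53² + 52² = 2809 + 2704 = 5513 ✓.
Step 4: Order so x ≤ y and verify: 52² + 53² = 2704 + 2809 = 5513 = n. ✓

n = 5513 = 52² + 53² (one valid representation with x ≤ y).


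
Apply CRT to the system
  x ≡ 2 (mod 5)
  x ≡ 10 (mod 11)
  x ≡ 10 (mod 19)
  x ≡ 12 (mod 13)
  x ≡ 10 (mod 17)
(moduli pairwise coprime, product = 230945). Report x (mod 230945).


Product of moduli M = 5 · 11 · 19 · 13 · 17 = 230945.
Merge one congruence at a time:
  Start: x ≡ 2 (mod 5).
  Combine with x ≡ 10 (mod 11); new modulus lcm = 55.
    Write x = 2 + 5·t and substitute into x ≡ 10 (mod 11): 5·t ≡ 10 − 2 = 8 (mod 11).
    The inverse of 5 mod 11 is 9 (since 5·9 = 45 = 4·11 + 1), so t ≡ 9·8 = 72 ≡ 6 (mod 11).
    Then x = 2 + 5·6 = 32, valid modulo lcm(5, 11) = 55: x ≡ 32 (mod 55).
  Combine with x ≡ 10 (mod 19); new modulus lcm = 1045.
    Write x = 32 + 55·t and substitute into x ≡ 10 (mod 19): 55·t ≡ 10 − 32 = -22 (mod 19).
    Reduce coefficients mod 19: 17·t ≡ 16 (mod 19).
    The inverse of 17 mod 19 is 9 (since 17·9 = 153 = 8·19 + 1), so t ≡ 9·16 = 144 ≡ 11 (mod 19).
    Then x = 32 + 55·11 = 637, valid modulo lcm(55, 19) = 1045: x ≡ 637 (mod 1045).
  Combine with x ≡ 12 (mod 13); new modulus lcm = 13585.
    Write x = 637 + 1045·t and substitute into x ≡ 12 (mod 13): 1045·t ≡ 12 − 637 = -625 (mod 13).
    Reduce coefficients mod 13: 5·t ≡ 12 (mod 13).
    The inverse of 5 mod 13 is 8 (since 5·8 = 40 = 3·13 + 1), so t ≡ 8·12 = 96 ≡ 5 (mod 13).
    Then x = 637 + 1045·5 = 5862, valid modulo lcm(1045, 13) = 13585: x ≡ 5862 (mod 13585).
  Combine with x ≡ 10 (mod 17); new modulus lcm = 230945.
    Write x = 5862 + 13585·t and substitute into x ≡ 10 (mod 17): 13585·t ≡ 10 − 5862 = -5852 (mod 17).
    Reduce coefficients mod 17: 2·t ≡ 13 (mod 17).
    The inverse of 2 mod 17 is 9 (since 2·9 = 18 = 1·17 + 1), so t ≡ 9·13 = 117 ≡ 15 (mod 17).
    Then x = 5862 + 13585·15 = 209637, valid modulo lcm(13585, 17) = 230945: x ≡ 209637 (mod 230945).
Verify against each original: 209637 mod 5 = 2, 209637 mod 11 = 10, 209637 mod 19 = 10, 209637 mod 13 = 12, 209637 mod 17 = 10.

x ≡ 209637 (mod 230945).


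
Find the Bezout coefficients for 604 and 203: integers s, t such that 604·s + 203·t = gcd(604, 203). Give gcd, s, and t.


Euclidean algorithm on (604, 203) — divide until remainder is 0:
  604 = 2 · 203 + 198
  203 = 1 · 198 + 5
  198 = 39 · 5 + 3
  5 = 1 · 3 + 2
  3 = 1 · 2 + 1
  2 = 2 · 1 + 0
gcd(604, 203) = 1.
Track Bezout coefficients alongside the remainders: start with r₀ = 604 = a·1 + b·0 (s = 1, t = 0) and r₁ = 203 = a·0 + b·1 (s = 0, t = 1); each new remainder r_{k+1} = r_{k-1} − q_k·r_k inherits s_{k+1} = s_{k-1} − q_k·s_k, t_{k+1} = t_{k-1} − q_k·t_k, so r_k = a·s_k + b·t_k at every step:
  q = 2: r = 198, s = 1 − 2·0 = 1, t = 0 − 2·1 = -2  (check: 604·1 + 203·(-2) = 198)
  q = 1: r = 5, s = 0 − 1·1 = -1, t = 1 − 1·(-2) = 3  (check: 604·(-1) + 203·3 = 5)
  q = 39: r = 3, s = 1 − 39·(-1) = 40, t = -2 − 39·3 = -119  (check: 604·40 + 203·(-119) = 3)
  q = 1: r = 2, s = -1 − 1·40 = -41, t = 3 − 1·(-119) = 122  (check: 604·(-41) + 203·122 = 2)
  q = 1: r = 1, s = 40 − 1·(-41) = 81, t = -119 − 1·122 = -241  (check: 604·81 + 203·(-241) = 1)
The row with r = 1 (the gcd) gives the Bezout coefficients s = 81, t = -241.
Result: 604 · (81) + 203 · (-241) = 1.

gcd(604, 203) = 1; s = 81, t = -241 (check: 604·81 + 203·(-241) = 1).


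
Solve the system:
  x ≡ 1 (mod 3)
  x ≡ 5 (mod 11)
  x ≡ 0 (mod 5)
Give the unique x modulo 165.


Moduli 3, 11, 5 are pairwise coprime; by CRT there is a unique solution modulo M = 3 · 11 · 5 = 165.
Solve pairwise, accumulating the modulus:
  Start with x ≡ 1 (mod 3).
  Combine with x ≡ 5 (mod 11): since gcd(3, 11) = 1, we get a unique residue mod 33.
    Write x = 1 + 3·t and substitute into x ≡ 5 (mod 11): 3·t ≡ 5 − 1 = 4 (mod 11).
    The inverse of 3 mod 11 is 4 (since 3·4 = 12 = 1·11 + 1), so t ≡ 4·4 = 16 ≡ 5 (mod 11).
    Then x = 1 + 3·5 = 16, valid modulo lcm(3, 11) = 33: x ≡ 16 (mod 33).
  Combine with x ≡ 0 (mod 5): since gcd(33, 5) = 1, we get a unique residue mod 165.
    Write x = 16 + 33·t and substitute into x ≡ 0 (mod 5): 33·t ≡ 0 − 16 = -16 (mod 5).
    Reduce coefficients mod 5: 3·t ≡ 4 (mod 5).
    The inverse of 3 mod 5 is 2 (since 3·2 = 6 = 1·5 + 1), so t ≡ 2·4 = 8 ≡ 3 (mod 5).
    Then x = 16 + 33·3 = 115, valid modulo lcm(33, 5) = 165: x ≡ 115 (mod 165).
Verify: 115 mod 3 = 1 ✓, 115 mod 11 = 5 ✓, 115 mod 5 = 0 ✓.

x ≡ 115 (mod 165).


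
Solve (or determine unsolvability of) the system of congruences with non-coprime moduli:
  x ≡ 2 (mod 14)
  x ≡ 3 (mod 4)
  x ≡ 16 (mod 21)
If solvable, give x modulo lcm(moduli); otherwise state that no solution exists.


Moduli 14, 4, 21 are not pairwise coprime, so CRT works modulo lcm(m_i) when all pairwise compatibility conditions hold.
Pairwise compatibility: gcd(m_i, m_j) must divide a_i - a_j for every pair.
Merge one congruence at a time:
  Start: x ≡ 2 (mod 14).
  Combine with x ≡ 3 (mod 4): gcd(14, 4) = 2, and 3 - 2 = 1 is NOT divisible by 2.
    ⇒ system is inconsistent (no integer solution).

No solution (the system is inconsistent).


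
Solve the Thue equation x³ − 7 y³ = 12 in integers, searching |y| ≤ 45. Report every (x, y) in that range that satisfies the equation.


The equation is x³ - 7y³ = 12. For fixed y, x³ = 7·y³ + 12, so a solution requires the RHS to be a perfect cube.
Strategy: iterate y from -45 to 45, compute RHS = 7·y³ + 12, and check whether it is a (positive or negative) perfect cube.
Check small values of y:
  y = 0: RHS = 12 is not a perfect cube.
  y = 1: RHS = 19 is not a perfect cube.
  y = -1: RHS = 5 is not a perfect cube.
  y = 2: RHS = 68 is not a perfect cube.
  y = -2: RHS = -44 is not a perfect cube.
  y = 3: RHS = 201 is not a perfect cube.
  y = -3: RHS = -177 is not a perfect cube.
Continuing the search up to |y| = 45 finds no solutions either.
No (x, y) in the scanned range satisfies the equation.

No integer solutions with |y| ≤ 45.
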